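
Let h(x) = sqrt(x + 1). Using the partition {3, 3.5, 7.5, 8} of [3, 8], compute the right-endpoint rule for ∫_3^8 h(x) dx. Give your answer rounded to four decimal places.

14.2226

Subinterval widths: 0.5, 4, 0.5.
Right endpoints: 3.5, 7.5, 8.
h(3.5) ≈ 2.1213, h(7.5) ≈ 2.9155, h(8) ≈ 3.0000.
Sum = Σ Δx_i · h(x_i).
Sum ≈ 14.2226.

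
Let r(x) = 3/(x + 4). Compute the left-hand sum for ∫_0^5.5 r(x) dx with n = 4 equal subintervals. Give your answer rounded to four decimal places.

2.9175

Δx = (5.5 − 0)/4 = 1.375.
Left endpoints: 0, 1.375, 2.75, 4.125.
r(0) = 0.75, r(1.375) = 24/43, r(2.75) = 4/9, r(4.125) = 24/65.
Sum = Δx · [r(0) + r(1.375) + r(2.75) + r(4.125)].
Sum ≈ 2.9175.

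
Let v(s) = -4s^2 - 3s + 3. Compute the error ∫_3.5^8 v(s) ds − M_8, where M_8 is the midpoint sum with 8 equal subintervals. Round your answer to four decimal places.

-0.4746

Exact integral: ∫_3.5^8 v(s) ds = -689.625.
M_8 ≈ -689.150391.
Error ≈ -689.625 − (-689.150391) ≈ -0.4746.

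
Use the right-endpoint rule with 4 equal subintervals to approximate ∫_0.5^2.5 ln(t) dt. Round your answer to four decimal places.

1.0075

Δt = (2.5 − 0.5)/4 = 0.5.
Right endpoints: 1, 1.5, 2, 2.5.
f(1) ≈ 0.0000, f(1.5) ≈ 0.4055, f(2) ≈ 0.6931, f(2.5) ≈ 0.9163.
Sum = Δt · [f(1) + f(1.5) + f(2) + f(2.5)].
Sum ≈ 1.0075.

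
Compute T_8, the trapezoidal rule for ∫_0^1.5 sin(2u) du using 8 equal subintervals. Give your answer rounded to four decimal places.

0.9833

Δu = (1.5 − 0)/8 = 0.1875.
f(0) ≈ 0.0000, f(0.1875) ≈ 0.3663, f(0.375) ≈ 0.6816, f(0.5625) ≈ 0.9023, f(0.75) ≈ 0.9975, f(0.9375) ≈ 0.9541, f(1.125) ≈ 0.7781, f(1.3125) ≈ 0.4939, f(1.5) ≈ 0.1411.
T_8 = (Δu/2)·[f(u_0) + 2f(u_1) + ... + 2f(u_{7}) + f(u_8)].
Sum ≈ 0.9833.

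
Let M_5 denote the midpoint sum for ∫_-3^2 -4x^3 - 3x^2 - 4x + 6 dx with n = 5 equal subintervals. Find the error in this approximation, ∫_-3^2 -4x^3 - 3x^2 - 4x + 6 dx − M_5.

1.25

Exact integral: ∫_-3^2 f(x) dx = 70.
M_5 = 68.75.
Error = 70 − 68.75 = 1.25.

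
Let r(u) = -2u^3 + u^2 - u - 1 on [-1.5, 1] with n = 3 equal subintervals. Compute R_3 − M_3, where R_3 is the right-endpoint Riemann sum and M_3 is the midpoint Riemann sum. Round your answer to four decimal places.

-4.1233

R_3 ≈ -2.870370.
M_3 ≈ 1.252894.
R_3 − M_3 ≈ -4.1233.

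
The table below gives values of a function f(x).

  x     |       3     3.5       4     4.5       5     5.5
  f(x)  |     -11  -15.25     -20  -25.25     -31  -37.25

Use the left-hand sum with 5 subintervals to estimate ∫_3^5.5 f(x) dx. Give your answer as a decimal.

-51.25

Δx = 0.5.
Sum = 0.5·[(-11) + (-15.25) + (-20) + (-25.25) + (-31)] = -51.25.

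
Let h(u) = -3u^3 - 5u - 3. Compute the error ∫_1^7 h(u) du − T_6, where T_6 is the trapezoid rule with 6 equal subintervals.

Exact integral: ∫_1^7 h(u) du = -1938.
T_6 = -1974.
Error = -1938 − (-1974) = 36.

36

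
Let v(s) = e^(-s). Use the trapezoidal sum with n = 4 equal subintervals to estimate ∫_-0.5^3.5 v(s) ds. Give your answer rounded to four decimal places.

Δs = (3.5 − (-0.5))/4 = 1.
v(-0.5) ≈ 1.6487, v(0.5) ≈ 0.6065, v(1.5) ≈ 0.2231, v(2.5) ≈ 0.0821, v(3.5) ≈ 0.0302.
T_4 = (Δs/2)·[v(s_0) + 2v(s_1) + 2v(s_2) + 2v(s_3) + v(s_4)].
Sum ≈ 1.7512.

1.7512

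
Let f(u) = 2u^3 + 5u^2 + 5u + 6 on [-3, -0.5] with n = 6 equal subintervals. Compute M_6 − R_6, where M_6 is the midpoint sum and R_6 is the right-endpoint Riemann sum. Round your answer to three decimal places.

-4.091

M_6 ≈ -2.35315.
R_6 ≈ 1.73756.
M_6 − R_6 ≈ -4.091.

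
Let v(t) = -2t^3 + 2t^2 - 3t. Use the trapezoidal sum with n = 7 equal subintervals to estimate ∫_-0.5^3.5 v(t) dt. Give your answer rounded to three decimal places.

-65.857

Δt = (3.5 − (-0.5))/7 = 4/7.
v(-0.5) = 2.25, v(1/14) = -281/1372, v(9/14) = -2241/1372, v(17/14) = -5865/1372, v(25/14) = -14225/1372, v(33/14) = -30393/1372, v(41/14) = -57441/1372, v(3.5) = -71.75.
T_7 = (Δt/2)·[v(t_0) + 2v(t_1) + ... + 2v(t_{6}) + v(t_7)].
Sum ≈ -65.857.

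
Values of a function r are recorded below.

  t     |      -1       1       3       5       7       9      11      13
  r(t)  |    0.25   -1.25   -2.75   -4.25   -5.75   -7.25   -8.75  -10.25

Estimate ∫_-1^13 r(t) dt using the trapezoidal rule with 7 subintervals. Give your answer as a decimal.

-70

Δt = 2.
T_7 = (2/2)·[0.25 + 2·(-1.25) + 2·(-2.75) + 2·(-4.25) + 2·(-5.75) + 2·(-7.25) + 2·(-8.75) + (-10.25)] = -70.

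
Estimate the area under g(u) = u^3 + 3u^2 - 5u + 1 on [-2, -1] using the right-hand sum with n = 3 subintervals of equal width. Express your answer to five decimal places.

10.55556

Δu = (-1 − (-2))/3 = 1/3.
Right endpoints: -5/3, -4/3, -1.
g(-5/3) = 352/27, g(-4/3) = 287/27, g(-1) = 8.
Sum = Δu · [g(-5/3) + g(-4/3) + g(-1)].
Sum ≈ 10.55556.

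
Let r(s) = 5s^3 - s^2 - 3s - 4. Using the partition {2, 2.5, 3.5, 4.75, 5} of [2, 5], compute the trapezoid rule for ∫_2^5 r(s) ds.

Subinterval widths: 0.5, 1, 1.25, 0.25.
r(2) = 26, r(2.5) = 60.375, r(3.5) = 187.625, r(4.75) = 495.046875, r(5) = 581.
On each subinterval the trapezoid contributes (Δs_i/2)·[r(s_{i-1}) + r(s_i)].
Sum = 706.76953125.

706.76953125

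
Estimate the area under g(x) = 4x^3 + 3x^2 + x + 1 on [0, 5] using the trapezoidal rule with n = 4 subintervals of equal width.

Δx = (5 − 0)/4 = 1.25.
g(0) = 1, g(1.25) = 14.75, g(2.5) = 84.75, g(3.75) = 257.875, g(5) = 581.
T_4 = (Δx/2)·[g(x_0) + 2g(x_1) + 2g(x_2) + 2g(x_3) + g(x_4)].
Sum = 810.46875.

810.46875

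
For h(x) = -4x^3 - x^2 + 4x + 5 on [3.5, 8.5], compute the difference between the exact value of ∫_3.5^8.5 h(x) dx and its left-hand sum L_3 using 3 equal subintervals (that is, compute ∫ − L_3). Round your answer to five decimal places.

Exact integral: ∫_3.5^8.5 h(x) dx ≈ -5115.4166667.
L_3 ≈ -3346.8981481.
Error ≈ -5115.4166667 − (-3346.8981481) ≈ -1768.51852.

-1768.51852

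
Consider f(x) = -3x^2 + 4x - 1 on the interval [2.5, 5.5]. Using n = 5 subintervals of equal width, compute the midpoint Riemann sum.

-105.48

Δx = (5.5 − 2.5)/5 = 0.6.
Midpoints: 2.8, 3.4, 4, 4.6, 5.2.
f(2.8) = -13.32, f(3.4) = -22.08, f(4) = -33, f(4.6) = -46.08, f(5.2) = -61.32.
Sum = Δx · [f(2.8) + f(3.4) + f(4) + f(4.6) + f(5.2)].
Sum = -105.48.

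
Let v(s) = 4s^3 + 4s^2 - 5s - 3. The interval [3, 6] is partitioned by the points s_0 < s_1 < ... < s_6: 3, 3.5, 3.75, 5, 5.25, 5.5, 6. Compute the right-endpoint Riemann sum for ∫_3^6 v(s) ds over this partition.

1717.8125

Subinterval widths: 0.5, 0.25, 1.25, 0.25, 0.25, 0.5.
Right endpoints: 3.5, 3.75, 5, 5.25, 5.5, 6.
v(3.5) = 200, v(3.75) = 245.4375, v(5) = 572, v(5.25) = 659.8125, v(5.5) = 756, v(6) = 975.
Sum = Σ Δs_i · v(s_i).
Sum = 1717.8125.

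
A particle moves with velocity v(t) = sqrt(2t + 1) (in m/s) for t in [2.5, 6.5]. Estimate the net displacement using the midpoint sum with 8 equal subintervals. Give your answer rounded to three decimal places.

12.564

Δt = (6.5 − 2.5)/8 = 0.5.
Midpoints: 2.75, 3.25, 3.75, 4.25, 4.75, 5.25, 5.75, 6.25.
v(2.75) ≈ 2.550, v(3.25) ≈ 2.739, v(3.75) ≈ 2.915, v(4.25) ≈ 3.082, v(4.75) ≈ 3.240, v(5.25) ≈ 3.391, v(5.75) ≈ 3.536, v(6.25) ≈ 3.674.
Sum = Δt · [v(2.75) + v(3.25) + v(3.75) + ...].
Sum ≈ 12.564.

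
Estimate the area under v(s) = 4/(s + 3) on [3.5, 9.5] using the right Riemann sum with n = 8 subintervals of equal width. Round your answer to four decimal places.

2.5082

Δs = (9.5 − 3.5)/8 = 0.75.
Right endpoints: 4.25, 5, 5.75, 6.5, 7.25, 8, 8.75, 9.5.
v(4.25) = 16/29, v(5) = 0.5, v(5.75) = 16/35, v(6.5) = 8/19, v(7.25) = 16/41, v(8) = 4/11, v(8.75) = 16/47, v(9.5) = 0.32.
Sum = Δs · [v(4.25) + v(5) + v(5.75) + ...].
Sum ≈ 2.5082.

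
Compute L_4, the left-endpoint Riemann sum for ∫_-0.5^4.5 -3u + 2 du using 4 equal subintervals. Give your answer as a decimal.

-10.625

Δu = (4.5 − (-0.5))/4 = 1.25.
Left endpoints: -0.5, 0.75, 2, 3.25.
f(-0.5) = 3.5, f(0.75) = -0.25, f(2) = -4, f(3.25) = -7.75.
Sum = Δu · [f(-0.5) + f(0.75) + f(2) + f(3.25)].
Sum = -10.625.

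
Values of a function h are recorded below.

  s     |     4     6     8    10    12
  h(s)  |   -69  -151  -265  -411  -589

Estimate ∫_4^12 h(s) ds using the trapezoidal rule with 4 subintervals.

Δs = 2.
T_4 = (2/2)·[(-69) + 2·(-151) + 2·(-265) + 2·(-411) + (-589)] = -2312.

-2312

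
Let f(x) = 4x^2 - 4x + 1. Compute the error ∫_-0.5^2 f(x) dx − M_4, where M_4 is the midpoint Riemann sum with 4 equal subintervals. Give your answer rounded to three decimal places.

Exact integral: ∫_-0.5^2 f(x) dx ≈ 5.83333.
M_4 = 5.5078125.
Error ≈ 5.83333 − 5.5078125 ≈ 0.326.

0.326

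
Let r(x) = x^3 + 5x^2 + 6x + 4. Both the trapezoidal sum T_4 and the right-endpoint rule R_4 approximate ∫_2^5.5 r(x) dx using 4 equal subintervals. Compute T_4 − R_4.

T_4 ≈ 588.7314453.
R_4 ≈ 724.6298828.
T_4 − R_4 = -135.8984375.

-135.8984375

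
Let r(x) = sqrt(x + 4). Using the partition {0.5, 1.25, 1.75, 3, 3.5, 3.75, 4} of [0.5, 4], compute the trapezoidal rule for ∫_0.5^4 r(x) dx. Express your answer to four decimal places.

Subinterval widths: 0.75, 0.5, 1.25, 0.5, 0.25, 0.25.
r(0.5) ≈ 2.1213, r(1.25) ≈ 2.2913, r(1.75) ≈ 2.3979, r(3) ≈ 2.6458, r(3.5) ≈ 2.7386, r(3.75) ≈ 2.7839, r(4) ≈ 2.8284.
On each subinterval the trapezoid contributes (Δx_i/2)·[r(x_{i-1}) + r(x_i)].
Sum ≈ 8.7173.

8.7173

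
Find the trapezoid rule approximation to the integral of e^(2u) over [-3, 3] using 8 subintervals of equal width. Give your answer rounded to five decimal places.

Δu = (3 − (-3))/8 = 0.75.
f(-3) ≈ 0.00248, f(-2.25) ≈ 0.01111, f(-1.5) ≈ 0.04979, f(-0.75) ≈ 0.22313, f(0) ≈ 1.00000, f(0.75) ≈ 4.48169, f(1.5) ≈ 20.08554, f(2.25) ≈ 90.01713, f(3) ≈ 403.42879.
T_8 = (Δu/2)·[f(u_0) + 2f(u_1) + ... + 2f(u_{7}) + f(u_8)].
Sum ≈ 238.18801.

238.18801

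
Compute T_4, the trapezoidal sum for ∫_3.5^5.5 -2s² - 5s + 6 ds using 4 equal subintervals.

-115.5

Δs = (5.5 − 3.5)/4 = 0.5.
f(3.5) = -36, f(4) = -46, f(4.5) = -57, f(5) = -69, f(5.5) = -82.
T_4 = (Δs/2)·[f(s_0) + 2f(s_1) + 2f(s_2) + 2f(s_3) + f(s_4)].
Sum = -115.5.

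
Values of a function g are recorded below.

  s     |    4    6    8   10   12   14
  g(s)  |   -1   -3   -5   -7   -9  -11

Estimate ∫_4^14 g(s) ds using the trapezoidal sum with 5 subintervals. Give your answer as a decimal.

-60

Δs = 2.
T_5 = (2/2)·[(-1) + 2·(-3) + 2·(-5) + 2·(-7) + 2·(-9) + (-11)] = -60.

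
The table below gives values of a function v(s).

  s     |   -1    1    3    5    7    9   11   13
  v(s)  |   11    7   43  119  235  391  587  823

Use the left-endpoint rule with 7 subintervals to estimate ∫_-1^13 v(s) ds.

2786

Δs = 2.
Sum = 2·[11 + 7 + 43 + 119 + 235 + 391 + 587] = 2786.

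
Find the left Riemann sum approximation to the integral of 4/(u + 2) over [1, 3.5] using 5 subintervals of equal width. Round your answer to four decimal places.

2.5825

Δu = (3.5 − 1)/5 = 0.5.
Left endpoints: 1, 1.5, 2, 2.5, 3.
f(1) = 4/3, f(1.5) = 8/7, f(2) = 1, f(2.5) = 8/9, f(3) = 0.8.
Sum = Δu · [f(1) + f(1.5) + f(2) + f(2.5) + f(3)].
Sum ≈ 2.5825.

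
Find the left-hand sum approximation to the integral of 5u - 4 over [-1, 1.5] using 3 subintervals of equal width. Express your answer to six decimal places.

-12.083333

Δu = (1.5 − (-1))/3 = 5/6.
Left endpoints: -1, -1/6, 2/3.
f(-1) = -9, f(-1/6) = -29/6, f(2/3) = -2/3.
Sum = Δu · [f(-1) + f(-1/6) + f(2/3)].
Sum ≈ -12.083333.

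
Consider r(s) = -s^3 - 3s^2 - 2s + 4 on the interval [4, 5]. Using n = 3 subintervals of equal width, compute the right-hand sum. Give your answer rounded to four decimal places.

Δs = (5 − 4)/3 = 1/3.
Right endpoints: 13/3, 14/3, 5.
r(13/3) = -3844/27, r(14/3) = -4652/27, r(5) = -206.
Sum = Δs · [r(13/3) + r(14/3) + r(5)].
Sum ≈ -173.5556.

-173.5556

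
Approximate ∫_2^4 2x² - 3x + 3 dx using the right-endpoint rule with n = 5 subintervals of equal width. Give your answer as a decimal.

Δx = (4 − 2)/5 = 0.4.
Right endpoints: 2.4, 2.8, 3.2, 3.6, 4.
f(2.4) = 7.32, f(2.8) = 10.28, f(3.2) = 13.88, f(3.6) = 18.12, f(4) = 23.
Sum = Δx · [f(2.4) + f(2.8) + f(3.2) + f(3.6) + f(4)].
Sum = 29.04.

29.04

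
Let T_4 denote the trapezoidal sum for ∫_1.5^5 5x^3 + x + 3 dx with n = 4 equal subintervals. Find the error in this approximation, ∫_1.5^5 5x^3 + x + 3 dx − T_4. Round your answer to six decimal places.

Exact integral: ∫_1.5^5 f(x) dx = 796.796875.
T_4 ≈ 818.56933594.
Error ≈ 796.796875 − 818.56933594 ≈ -21.772461.

-21.772461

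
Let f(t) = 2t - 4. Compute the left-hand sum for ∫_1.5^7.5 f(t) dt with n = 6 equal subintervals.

Δt = (7.5 − 1.5)/6 = 1.
Left endpoints: 1.5, 2.5, 3.5, 4.5, 5.5, 6.5.
f(1.5) = -1, f(2.5) = 1, f(3.5) = 3, f(4.5) = 5, f(5.5) = 7, f(6.5) = 9.
Sum = Δt · [f(1.5) + f(2.5) + f(3.5) + ...].
Sum = 24.

24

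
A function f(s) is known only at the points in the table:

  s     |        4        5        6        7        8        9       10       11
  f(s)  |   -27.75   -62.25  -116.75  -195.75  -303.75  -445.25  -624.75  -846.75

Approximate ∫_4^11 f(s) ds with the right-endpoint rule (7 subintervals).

-2595.25

Δs = 1.
Sum = 1·[(-62.25) + (-116.75) + (-195.75) + (-303.75) + (-445.25) + (-624.75) + (-846.75)] = -2595.25.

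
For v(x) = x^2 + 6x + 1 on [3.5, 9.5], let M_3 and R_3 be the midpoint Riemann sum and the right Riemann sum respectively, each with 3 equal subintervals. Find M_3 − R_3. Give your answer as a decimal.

M_3 = 509.5.
R_3 = 629.5.
M_3 − R_3 = -120.

-120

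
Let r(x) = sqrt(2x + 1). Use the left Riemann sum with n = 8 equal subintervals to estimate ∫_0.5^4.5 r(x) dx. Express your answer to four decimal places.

9.1530

Δx = (4.5 − 0.5)/8 = 0.5.
Left endpoints: 0.5, 1, 1.5, 2, 2.5, 3, 3.5, 4.
r(0.5) ≈ 1.4142, r(1) ≈ 1.7321, r(1.5) ≈ 2.0000, r(2) ≈ 2.2361, r(2.5) ≈ 2.4495, r(3) ≈ 2.6458, r(3.5) ≈ 2.8284, r(4) ≈ 3.0000.
Sum = Δx · [r(0.5) + r(1) + r(1.5) + ...].
Sum ≈ 9.1530.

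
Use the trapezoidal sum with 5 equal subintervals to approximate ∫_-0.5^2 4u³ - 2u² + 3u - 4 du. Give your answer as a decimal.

Δu = (2 − (-0.5))/5 = 0.5.
f(-0.5) = -6.5, f(0) = -4, f(0.5) = -2.5, f(1) = 1, f(1.5) = 9.5, f(2) = 26.
T_5 = (Δu/2)·[f(u_0) + 2f(u_1) + ... + 2f(u_{4}) + f(u_5)].
Sum = 6.875.

6.875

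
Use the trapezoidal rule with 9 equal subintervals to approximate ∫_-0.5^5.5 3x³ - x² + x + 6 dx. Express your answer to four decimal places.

Δx = (5.5 − (-0.5))/9 = 2/3.
f(-0.5) = 4.875, f(1/6) = 443/72, f(5/6) = 7.875, f(1.5) = 15.375, f(13/6) = 2447/72, f(17/6) = 1657/24, f(3.5) = 125.875, f(25/6) = 15107/72, f(29/6) = 7829/24, f(5.5) = 480.375.
T_9 = (Δx/2)·[f(x_0) + 2f(x_1) + ... + 2f(x_{8}) + f(x_9)].
Sum ≈ 691.3056.

691.3056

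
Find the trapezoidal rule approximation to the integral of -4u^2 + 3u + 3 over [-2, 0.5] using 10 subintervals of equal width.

Δu = (0.5 − (-2))/10 = 0.25.
f(-2) = -19, f(-1.75) = -14.5, f(-1.5) = -10.5, f(-1.25) = -7, f(-1) = -4, f(-0.75) = -1.5, f(-0.5) = 0.5, f(-0.25) = 2, f(0) = 3, f(0.25) = 3.5, f(0.5) = 3.5.
T_10 = (Δu/2)·[f(u_0) + 2f(u_1) + ... + 2f(u_{9}) + f(u_10)].
Sum = -9.0625.

-9.0625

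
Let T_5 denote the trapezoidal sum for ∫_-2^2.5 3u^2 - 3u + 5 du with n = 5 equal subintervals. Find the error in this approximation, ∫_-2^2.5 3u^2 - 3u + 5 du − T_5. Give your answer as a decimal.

Exact integral: ∫_-2^2.5 f(u) du = 42.75.
T_5 = 44.5725.
Error = 42.75 − 44.5725 = -1.8225.

-1.8225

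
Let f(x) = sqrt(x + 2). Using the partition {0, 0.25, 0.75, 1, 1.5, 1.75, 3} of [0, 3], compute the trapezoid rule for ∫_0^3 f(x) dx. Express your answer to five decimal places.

5.56213

Subinterval widths: 0.25, 0.5, 0.25, 0.5, 0.25, 1.25.
f(0) ≈ 1.41421, f(0.25) ≈ 1.50000, f(0.75) ≈ 1.65831, f(1) ≈ 1.73205, f(1.5) ≈ 1.87083, f(1.75) ≈ 1.93649, f(3) ≈ 2.23607.
On each subinterval the trapezoid contributes (Δx_i/2)·[f(x_{i-1}) + f(x_i)].
Sum ≈ 5.56213.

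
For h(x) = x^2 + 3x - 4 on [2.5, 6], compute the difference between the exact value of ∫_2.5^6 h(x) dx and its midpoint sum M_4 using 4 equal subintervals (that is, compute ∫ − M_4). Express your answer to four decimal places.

Exact integral: ∫_2.5^6 h(x) dx ≈ 97.416667.
M_4 ≈ 97.193359.
Error ≈ 97.416667 − 97.193359 ≈ 0.2233.

0.2233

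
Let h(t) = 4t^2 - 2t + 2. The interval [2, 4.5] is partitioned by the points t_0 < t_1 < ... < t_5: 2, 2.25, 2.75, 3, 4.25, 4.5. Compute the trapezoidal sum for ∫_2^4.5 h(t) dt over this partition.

Subinterval widths: 0.25, 0.5, 0.25, 1.25, 0.25.
h(2) = 14, h(2.25) = 17.75, h(2.75) = 26.75, h(3) = 32, h(4.25) = 65.75, h(4.5) = 74.
On each subinterval the trapezoid contributes (Δt_i/2)·[h(t_{i-1}) + h(t_i)].
Sum = 101.

101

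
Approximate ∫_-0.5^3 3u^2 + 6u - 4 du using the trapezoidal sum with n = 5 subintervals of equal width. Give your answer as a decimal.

Δu = (3 − (-0.5))/5 = 0.7.
f(-0.5) = -6.25, f(0.2) = -2.68, f(0.9) = 3.83, f(1.6) = 13.28, f(2.3) = 25.67, f(3) = 41.
T_5 = (Δu/2)·[f(u_0) + 2f(u_1) + ... + 2f(u_{4}) + f(u_5)].
Sum = 40.2325.

40.2325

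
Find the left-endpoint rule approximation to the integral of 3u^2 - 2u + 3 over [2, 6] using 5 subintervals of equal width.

154.08

Δu = (6 − 2)/5 = 0.8.
Left endpoints: 2, 2.8, 3.6, 4.4, 5.2.
f(2) = 11, f(2.8) = 20.92, f(3.6) = 34.68, f(4.4) = 52.28, f(5.2) = 73.72.
Sum = Δu · [f(2) + f(2.8) + f(3.6) + f(4.4) + f(5.2)].
Sum = 154.08.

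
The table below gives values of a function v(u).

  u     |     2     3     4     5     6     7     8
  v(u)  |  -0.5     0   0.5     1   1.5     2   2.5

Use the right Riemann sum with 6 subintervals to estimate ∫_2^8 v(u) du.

7.5

Δu = 1.
Sum = 1·[0 + 0.5 + 1 + 1.5 + 2 + 2.5] = 7.5.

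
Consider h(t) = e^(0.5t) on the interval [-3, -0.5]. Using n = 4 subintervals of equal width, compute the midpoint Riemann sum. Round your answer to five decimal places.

Δt = (-0.5 − (-3))/4 = 0.625.
Midpoints: -2.6875, -2.0625, -1.4375, -0.8125.
h(-2.6875) ≈ 0.26087, h(-2.0625) ≈ 0.35656, h(-1.4375) ≈ 0.48736, h(-0.8125) ≈ 0.66614.
Sum = Δt · [h(-2.6875) + h(-2.0625) + h(-1.4375) + h(-0.8125)].
Sum ≈ 1.10683.

1.10683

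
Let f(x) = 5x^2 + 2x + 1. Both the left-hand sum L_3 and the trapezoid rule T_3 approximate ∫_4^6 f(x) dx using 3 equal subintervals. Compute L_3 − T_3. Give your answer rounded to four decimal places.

L_3 ≈ 241.407407.
T_3 ≈ 276.074074.
L_3 − T_3 ≈ -34.6667.

-34.6667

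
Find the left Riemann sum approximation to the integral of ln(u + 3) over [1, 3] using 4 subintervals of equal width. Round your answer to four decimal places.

3.1023

Δu = (3 − 1)/4 = 0.5.
Left endpoints: 1, 1.5, 2, 2.5.
f(1) ≈ 1.3863, f(1.5) ≈ 1.5041, f(2) ≈ 1.6094, f(2.5) ≈ 1.7047.
Sum = Δu · [f(1) + f(1.5) + f(2) + f(2.5)].
Sum ≈ 3.1023.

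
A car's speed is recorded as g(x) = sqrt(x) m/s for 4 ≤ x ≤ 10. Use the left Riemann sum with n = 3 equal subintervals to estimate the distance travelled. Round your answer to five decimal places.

Δx = (10 − 4)/3 = 2.
Left endpoints: 4, 6, 8.
g(4) ≈ 2.00000, g(6) ≈ 2.44949, g(8) ≈ 2.82843.
Sum = Δx · [g(4) + g(6) + g(8)].
Sum ≈ 14.55583.

14.55583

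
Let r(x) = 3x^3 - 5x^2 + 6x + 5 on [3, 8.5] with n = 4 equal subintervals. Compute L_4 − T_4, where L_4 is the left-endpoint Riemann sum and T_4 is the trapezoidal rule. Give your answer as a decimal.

-1016.2109375

L_4 ≈ 2157.815430.
T_4 ≈ 3174.026367.
L_4 − T_4 = -1016.2109375.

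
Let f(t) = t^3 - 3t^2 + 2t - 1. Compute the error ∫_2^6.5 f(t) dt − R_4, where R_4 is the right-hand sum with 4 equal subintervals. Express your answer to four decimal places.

Exact integral: ∫_2^6.5 f(t) dt = 209.390625.
R_4 ≈ 309.137695.
Error ≈ 209.390625 − 309.137695 ≈ -99.7471.

-99.7471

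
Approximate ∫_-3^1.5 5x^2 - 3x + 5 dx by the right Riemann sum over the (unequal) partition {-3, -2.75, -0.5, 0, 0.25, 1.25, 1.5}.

45.84375

Subinterval widths: 0.25, 2.25, 0.5, 0.25, 1, 0.25.
Right endpoints: -2.75, -0.5, 0, 0.25, 1.25, 1.5.
f(-2.75) = 51.0625, f(-0.5) = 7.75, f(0) = 5, f(0.25) = 4.5625, f(1.25) = 9.0625, f(1.5) = 11.75.
Sum = Σ Δx_i · f(x_i).
Sum = 45.84375.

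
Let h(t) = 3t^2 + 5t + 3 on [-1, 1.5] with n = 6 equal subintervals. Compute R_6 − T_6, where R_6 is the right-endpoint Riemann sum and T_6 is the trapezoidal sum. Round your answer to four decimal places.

R_6 ≈ 18.602431.
T_6 ≈ 15.217014.
R_6 − T_6 ≈ 3.3854.

3.3854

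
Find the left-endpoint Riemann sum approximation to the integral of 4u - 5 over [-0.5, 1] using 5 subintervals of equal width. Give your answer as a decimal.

-6.9

Δu = (1 − (-0.5))/5 = 0.3.
Left endpoints: -0.5, -0.2, 0.1, 0.4, 0.7.
f(-0.5) = -7, f(-0.2) = -5.8, f(0.1) = -4.6, f(0.4) = -3.4, f(0.7) = -2.2.
Sum = Δu · [f(-0.5) + f(-0.2) + f(0.1) + f(0.4) + f(0.7)].
Sum = -6.9.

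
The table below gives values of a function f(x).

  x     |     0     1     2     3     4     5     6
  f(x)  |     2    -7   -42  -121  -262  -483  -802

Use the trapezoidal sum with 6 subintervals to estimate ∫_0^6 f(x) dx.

Δx = 1.
T_6 = (1/2)·[2 + 2·(-7) + 2·(-42) + 2·(-121) + 2·(-262) + 2·(-483) + (-802)] = -1315.

-1315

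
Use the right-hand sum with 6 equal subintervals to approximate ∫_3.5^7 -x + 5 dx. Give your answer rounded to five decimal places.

-1.89583

Δx = (7 − 3.5)/6 = 7/12.
Right endpoints: 49/12, 14/3, 5.25, 35/6, 77/12, 7.
f(49/12) = 11/12, f(14/3) = 1/3, f(5.25) = -0.25, f(35/6) = -5/6, f(77/12) = -17/12, f(7) = -2.
Sum = Δx · [f(49/12) + f(14/3) + f(5.25) + ...].
Sum ≈ -1.89583.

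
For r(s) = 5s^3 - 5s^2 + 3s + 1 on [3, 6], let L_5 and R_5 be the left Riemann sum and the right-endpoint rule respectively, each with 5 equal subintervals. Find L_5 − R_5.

L_5 = 1012.8.
R_5 = 1504.2.
L_5 − R_5 = -491.4.

-491.4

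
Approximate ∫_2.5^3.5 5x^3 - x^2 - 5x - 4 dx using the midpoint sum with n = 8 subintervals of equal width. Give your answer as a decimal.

Δx = (3.5 − 2.5)/8 = 0.125.
Midpoints: 2.5625, 2.6875, 2.8125, 2.9375, 3.0625, 3.1875, 3.3125, 3.4375.
f(2.5625) = 248845/4096, f(2.6875) = 296527/4096, f(2.8125) = 349241/4096, f(2.9375) = 407227/4096, f(3.0625) = 470725/4096, f(3.1875) = 539975/4096, f(3.3125) = 615217/4096, f(3.4375) = 696691/4096.
Sum = Δx · [f(2.5625) + f(2.6875) + f(2.8125) + ...].
Sum = 110.609375.

110.609375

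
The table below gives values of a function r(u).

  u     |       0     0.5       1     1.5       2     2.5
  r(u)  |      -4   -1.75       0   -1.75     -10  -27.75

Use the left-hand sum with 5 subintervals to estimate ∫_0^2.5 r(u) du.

-8.75

Δu = 0.5.
Sum = 0.5·[(-4) + (-1.75) + 0 + (-1.75) + (-10)] = -8.75.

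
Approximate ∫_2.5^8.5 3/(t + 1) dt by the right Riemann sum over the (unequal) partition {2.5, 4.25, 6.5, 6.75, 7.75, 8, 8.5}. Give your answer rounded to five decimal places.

Subinterval widths: 1.75, 2.25, 0.25, 1, 0.25, 0.5.
Right endpoints: 4.25, 6.5, 6.75, 7.75, 8, 8.5.
f(4.25) = 4/7, f(6.5) = 0.4, f(6.75) = 12/31, f(7.75) = 12/35, f(8) = 1/3, f(8.5) = 6/19.
Sum = Σ Δt_i · f(t_i).
Sum ≈ 2.58086.

2.58086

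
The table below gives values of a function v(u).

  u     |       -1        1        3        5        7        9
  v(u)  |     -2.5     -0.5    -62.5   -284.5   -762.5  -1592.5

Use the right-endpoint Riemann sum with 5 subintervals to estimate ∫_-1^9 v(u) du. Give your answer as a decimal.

-5405

Δu = 2.
Sum = 2·[(-0.5) + (-62.5) + (-284.5) + (-762.5) + (-1592.5)] = -5405.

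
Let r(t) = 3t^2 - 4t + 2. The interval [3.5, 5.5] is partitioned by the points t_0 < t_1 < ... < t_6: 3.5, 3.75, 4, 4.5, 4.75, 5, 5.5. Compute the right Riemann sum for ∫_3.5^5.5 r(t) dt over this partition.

Subinterval widths: 0.25, 0.25, 0.5, 0.25, 0.25, 0.5.
Right endpoints: 3.75, 4, 4.5, 4.75, 5, 5.5.
r(3.75) = 29.1875, r(4) = 34, r(4.5) = 44.75, r(4.75) = 50.6875, r(5) = 57, r(5.5) = 70.75.
Sum = Σ Δt_i · r(t_i).
Sum = 100.46875.

100.46875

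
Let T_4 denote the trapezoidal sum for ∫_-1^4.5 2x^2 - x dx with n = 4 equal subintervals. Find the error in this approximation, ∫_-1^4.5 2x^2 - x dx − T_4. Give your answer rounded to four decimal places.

Exact integral: ∫_-1^4.5 f(x) dx ≈ 51.791667.
T_4 = 55.2578125.
Error ≈ 51.791667 − 55.2578125 ≈ -3.4661.

-3.4661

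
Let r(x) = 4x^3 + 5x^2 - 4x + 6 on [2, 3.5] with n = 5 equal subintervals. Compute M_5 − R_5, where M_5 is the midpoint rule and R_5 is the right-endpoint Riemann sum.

M_5 = 184.26.
R_5 = 211.755.
M_5 − R_5 = -27.495.

-27.495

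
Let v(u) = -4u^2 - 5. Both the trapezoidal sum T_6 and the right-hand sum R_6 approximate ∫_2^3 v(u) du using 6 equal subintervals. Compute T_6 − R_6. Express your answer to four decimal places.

T_6 ≈ -30.351852.
R_6 ≈ -32.018519.
T_6 − R_6 ≈ 1.6667.

1.6667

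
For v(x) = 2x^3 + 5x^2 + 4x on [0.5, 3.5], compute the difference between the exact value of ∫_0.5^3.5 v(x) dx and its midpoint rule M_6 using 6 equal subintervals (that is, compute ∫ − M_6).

1.0625

Exact integral: ∫_0.5^3.5 v(x) dx = 170.25.
M_6 = 169.1875.
Error = 170.25 − 169.1875 = 1.0625.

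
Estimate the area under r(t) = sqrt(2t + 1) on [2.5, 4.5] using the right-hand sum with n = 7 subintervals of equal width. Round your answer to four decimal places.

5.7431

Δt = (4.5 − 2.5)/7 = 2/7.
Right endpoints: 39/14, 43/14, 47/14, 51/14, 55/14, 59/14, 4.5.
r(39/14) ≈ 2.5635, r(43/14) ≈ 2.6726, r(47/14) ≈ 2.7775, r(51/14) ≈ 2.8785, r(55/14) ≈ 2.9761, r(59/14) ≈ 3.0706, r(4.5) ≈ 3.1623.
Sum = Δt · [r(39/14) + r(43/14) + r(47/14) + ...].
Sum ≈ 5.7431.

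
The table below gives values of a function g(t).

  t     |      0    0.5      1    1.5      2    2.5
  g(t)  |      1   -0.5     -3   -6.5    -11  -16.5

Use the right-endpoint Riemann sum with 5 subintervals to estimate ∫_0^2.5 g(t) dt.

Δt = 0.5.
Sum = 0.5·[(-0.5) + (-3) + (-6.5) + (-11) + (-16.5)] = -18.75.

-18.75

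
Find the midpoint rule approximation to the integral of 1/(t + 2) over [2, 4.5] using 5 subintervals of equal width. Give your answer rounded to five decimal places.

0.48510

Δt = (4.5 − 2)/5 = 0.5.
Midpoints: 2.25, 2.75, 3.25, 3.75, 4.25.
f(2.25) = 4/17, f(2.75) = 4/19, f(3.25) = 4/21, f(3.75) = 4/23, f(4.25) = 0.16.
Sum = Δt · [f(2.25) + f(2.75) + f(3.25) + f(3.75) + f(4.25)].
Sum ≈ 0.48510.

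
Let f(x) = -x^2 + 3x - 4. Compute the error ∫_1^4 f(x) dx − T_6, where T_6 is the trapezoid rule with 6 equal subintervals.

Exact integral: ∫_1^4 f(x) dx = -10.5.
T_6 = -10.625.
Error = -10.5 − (-10.625) = 0.125.

0.125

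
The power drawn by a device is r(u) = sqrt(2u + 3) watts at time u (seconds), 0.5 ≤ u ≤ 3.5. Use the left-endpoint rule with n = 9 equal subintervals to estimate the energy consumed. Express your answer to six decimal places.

Δu = (3.5 − 0.5)/9 = 1/3.
Left endpoints: 0.5, 5/6, 7/6, 1.5, 11/6, 13/6, 2.5, 17/6, 19/6.
r(0.5) ≈ 2.000000, r(5/6) ≈ 2.160247, r(7/6) ≈ 2.309401, r(1.5) ≈ 2.449490, r(11/6) ≈ 2.581989, r(13/6) ≈ 2.708013, r(2.5) ≈ 2.828427, r(17/6) ≈ 2.943920, r(19/6) ≈ 3.055050.
Sum = Δu · [r(0.5) + r(5/6) + r(7/6) + ...].
Sum ≈ 7.678846.

7.678846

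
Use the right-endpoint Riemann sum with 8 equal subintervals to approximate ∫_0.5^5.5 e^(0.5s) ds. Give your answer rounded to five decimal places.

33.43760

Δs = (5.5 − 0.5)/8 = 0.625.
Right endpoints: 1.125, 1.75, 2.375, 3, 3.625, 4.25, 4.875, 5.5.
f(1.125) ≈ 1.75505, f(1.75) ≈ 2.39888, f(2.375) ≈ 3.27887, f(3) ≈ 4.48169, f(3.625) ≈ 6.12574, f(4.25) ≈ 8.37290, f(4.875) ≈ 11.44439, f(5.5) ≈ 15.64263.
Sum = Δs · [f(1.125) + f(1.75) + f(2.375) + ...].
Sum ≈ 33.43760.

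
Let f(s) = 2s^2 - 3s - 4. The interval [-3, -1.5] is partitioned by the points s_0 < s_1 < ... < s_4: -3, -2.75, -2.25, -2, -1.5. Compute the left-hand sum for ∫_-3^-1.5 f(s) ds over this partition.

Subinterval widths: 0.25, 0.5, 0.25, 0.5.
Left endpoints: -3, -2.75, -2.25, -2.
f(-3) = 23, f(-2.75) = 19.375, f(-2.25) = 12.875, f(-2) = 10.
Sum = Σ Δs_i · f(s_i).
Sum = 23.65625.

23.65625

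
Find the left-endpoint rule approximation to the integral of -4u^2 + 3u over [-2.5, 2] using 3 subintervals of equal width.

Δu = (2 − (-2.5))/3 = 1.5.
Left endpoints: -2.5, -1, 0.5.
f(-2.5) = -32.5, f(-1) = -7, f(0.5) = 0.5.
Sum = Δu · [f(-2.5) + f(-1) + f(0.5)].
Sum = -58.5.

-58.5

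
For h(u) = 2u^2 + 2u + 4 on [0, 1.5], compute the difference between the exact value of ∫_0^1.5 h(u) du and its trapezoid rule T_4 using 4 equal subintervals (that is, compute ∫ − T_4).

Exact integral: ∫_0^1.5 h(u) du = 10.5.
T_4 = 10.5703125.
Error = 10.5 − 10.5703125 = -0.0703125.

-0.0703125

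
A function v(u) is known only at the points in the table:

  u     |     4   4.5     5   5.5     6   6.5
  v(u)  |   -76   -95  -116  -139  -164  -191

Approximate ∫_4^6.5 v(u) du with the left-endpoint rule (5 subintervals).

-295

Δu = 0.5.
Sum = 0.5·[(-76) + (-95) + (-116) + (-139) + (-164)] = -295.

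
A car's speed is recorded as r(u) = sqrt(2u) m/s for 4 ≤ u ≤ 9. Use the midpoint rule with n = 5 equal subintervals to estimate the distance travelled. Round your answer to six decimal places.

17.918265

Δu = (9 − 4)/5 = 1.
Midpoints: 4.5, 5.5, 6.5, 7.5, 8.5.
r(4.5) ≈ 3.000000, r(5.5) ≈ 3.316625, r(6.5) ≈ 3.605551, r(7.5) ≈ 3.872983, r(8.5) ≈ 4.123106.
Sum = Δu · [r(4.5) + r(5.5) + r(6.5) + r(7.5) + r(8.5)].
Sum ≈ 17.918265.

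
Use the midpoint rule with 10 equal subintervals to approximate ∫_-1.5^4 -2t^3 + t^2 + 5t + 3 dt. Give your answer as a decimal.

Δt = (4 − (-1.5))/10 = 0.55.
Midpoints: -1.225, -0.675, -0.125, 0.425, 0.975, 1.525, 2.075, 2.625, 3.175, 3.725.
f(-1.225) = 2.05215625, f(-0.675) = 0.69571875, f(-0.125) = 2.39453125, f(0.425) = 5.15209375, f(0.975) = 6.97190625, f(1.525) = 5.85746875, f(2.075) = -0.18771875, f(2.625) = -13.16015625, f(3.175) = -35.05634375, f(3.725) = -67.87278125.
Sum = Δt · [f(-1.225) + f(-0.675) + f(-0.125) + ...].
Sum = -51.23421875.

-51.23421875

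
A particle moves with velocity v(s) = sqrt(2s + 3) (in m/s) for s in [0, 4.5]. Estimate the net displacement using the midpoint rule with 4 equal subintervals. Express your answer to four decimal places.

12.1393

Δs = (4.5 − 0)/4 = 1.125.
Midpoints: 0.5625, 1.6875, 2.8125, 3.9375.
v(0.5625) ≈ 2.0310, v(1.6875) ≈ 2.5249, v(2.8125) ≈ 2.9368, v(3.9375) ≈ 3.2977.
Sum = Δs · [v(0.5625) + v(1.6875) + v(2.8125) + v(3.9375)].
Sum ≈ 12.1393.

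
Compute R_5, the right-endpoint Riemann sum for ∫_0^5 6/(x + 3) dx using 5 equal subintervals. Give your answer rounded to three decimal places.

Δx = (5 − 0)/5 = 1.
Right endpoints: 1, 2, 3, 4, 5.
f(1) = 1.5, f(2) = 1.2, f(3) = 1, f(4) = 6/7, f(5) = 0.75.
Sum = Δx · [f(1) + f(2) + f(3) + f(4) + f(5)].
Sum ≈ 5.307.

5.307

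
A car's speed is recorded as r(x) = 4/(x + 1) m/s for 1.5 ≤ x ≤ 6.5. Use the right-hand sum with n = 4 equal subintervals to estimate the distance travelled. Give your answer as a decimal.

3.8

Δx = (6.5 − 1.5)/4 = 1.25.
Right endpoints: 2.75, 4, 5.25, 6.5.
r(2.75) = 16/15, r(4) = 0.8, r(5.25) = 0.64, r(6.5) = 8/15.
Sum = Δx · [r(2.75) + r(4) + r(5.25) + r(6.5)].
Sum = 3.8.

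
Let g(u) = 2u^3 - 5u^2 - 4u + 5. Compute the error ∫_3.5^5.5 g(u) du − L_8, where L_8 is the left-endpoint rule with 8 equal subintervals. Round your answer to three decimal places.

Exact integral: ∫_3.5^5.5 g(u) du ≈ 150.66667.
L_8 = 132.5.
Error ≈ 150.66667 − 132.5 ≈ 18.167.

18.167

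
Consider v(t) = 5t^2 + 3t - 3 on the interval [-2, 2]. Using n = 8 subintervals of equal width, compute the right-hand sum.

18.5

Δt = (2 − (-2))/8 = 0.5.
Right endpoints: -1.5, -1, -0.5, 0, 0.5, 1, 1.5, 2.
v(-1.5) = 3.75, v(-1) = -1, v(-0.5) = -3.25, v(0) = -3, v(0.5) = -0.25, v(1) = 5, v(1.5) = 12.75, v(2) = 23.
Sum = Δt · [v(-1.5) + v(-1) + v(-0.5) + ...].
Sum = 18.5.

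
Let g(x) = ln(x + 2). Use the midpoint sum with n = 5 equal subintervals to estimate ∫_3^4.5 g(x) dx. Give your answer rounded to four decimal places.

Δx = (4.5 − 3)/5 = 0.3.
Midpoints: 3.15, 3.45, 3.75, 4.05, 4.35.
g(3.15) ≈ 1.6390, g(3.45) ≈ 1.6956, g(3.75) ≈ 1.7492, g(4.05) ≈ 1.8001, g(4.35) ≈ 1.8485.
Sum = Δx · [g(3.15) + g(3.45) + g(3.75) + g(4.05) + g(4.35)].
Sum ≈ 2.6197.

2.6197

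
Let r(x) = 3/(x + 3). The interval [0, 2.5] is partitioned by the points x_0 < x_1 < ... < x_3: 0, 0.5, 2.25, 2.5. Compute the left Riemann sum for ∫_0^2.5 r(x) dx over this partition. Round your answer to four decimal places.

Subinterval widths: 0.5, 1.75, 0.25.
Left endpoints: 0, 0.5, 2.25.
r(0) = 1, r(0.5) = 6/7, r(2.25) = 4/7.
Sum = Σ Δx_i · r(x_i).
Sum ≈ 2.1429.

2.1429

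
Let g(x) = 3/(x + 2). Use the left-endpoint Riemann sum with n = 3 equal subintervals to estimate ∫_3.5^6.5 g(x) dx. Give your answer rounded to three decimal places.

Δx = (6.5 − 3.5)/3 = 1.
Left endpoints: 3.5, 4.5, 5.5.
g(3.5) = 6/11, g(4.5) = 6/13, g(5.5) = 0.4.
Sum = Δx · [g(3.5) + g(4.5) + g(5.5)].
Sum ≈ 1.407.

1.407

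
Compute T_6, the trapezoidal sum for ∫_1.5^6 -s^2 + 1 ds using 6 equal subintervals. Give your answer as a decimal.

-66.796875

Δs = (6 − 1.5)/6 = 0.75.
f(1.5) = -1.25, f(2.25) = -4.0625, f(3) = -8, f(3.75) = -13.0625, f(4.5) = -19.25, f(5.25) = -26.5625, f(6) = -35.
T_6 = (Δs/2)·[f(s_0) + 2f(s_1) + ... + 2f(s_{5}) + f(s_6)].
Sum = -66.796875.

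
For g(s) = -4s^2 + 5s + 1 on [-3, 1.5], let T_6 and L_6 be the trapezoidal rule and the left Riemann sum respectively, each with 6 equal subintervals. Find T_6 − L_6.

T_6 = -54.5625.
L_6 = -73.125.
T_6 − L_6 = 18.5625.

18.5625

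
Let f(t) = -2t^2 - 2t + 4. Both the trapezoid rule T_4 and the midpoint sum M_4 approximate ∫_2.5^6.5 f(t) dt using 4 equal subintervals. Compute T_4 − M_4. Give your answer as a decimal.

-2

T_4 = -194.
M_4 = -192.
T_4 − M_4 = -2.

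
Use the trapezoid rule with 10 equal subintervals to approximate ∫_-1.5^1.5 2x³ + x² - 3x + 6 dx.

Δx = (1.5 − (-1.5))/10 = 0.3.
f(-1.5) = 6, f(-1.2) = 7.584, f(-0.9) = 8.052, f(-0.6) = 7.728, f(-0.3) = 6.936, f(0) = 6, f(0.3) = 5.244, f(0.6) = 4.992, f(0.9) = 5.568, f(1.2) = 7.296, f(1.5) = 10.5.
T_10 = (Δx/2)·[f(x_0) + 2f(x_1) + ... + 2f(x_{9}) + f(x_10)].
Sum = 20.295.

20.295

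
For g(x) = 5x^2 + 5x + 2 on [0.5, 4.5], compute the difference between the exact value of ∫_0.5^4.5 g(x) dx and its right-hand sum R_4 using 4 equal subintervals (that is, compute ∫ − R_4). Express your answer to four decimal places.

-63.3333

Exact integral: ∫_0.5^4.5 g(x) dx ≈ 209.666667.
R_4 = 273.
Error ≈ 209.666667 − 273 ≈ -63.3333.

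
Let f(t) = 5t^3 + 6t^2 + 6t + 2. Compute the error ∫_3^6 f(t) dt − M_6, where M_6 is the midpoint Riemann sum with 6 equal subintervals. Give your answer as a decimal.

Exact integral: ∫_3^6 f(t) dt = 1983.75.
M_6 = 1979.15625.
Error = 1983.75 − 1979.15625 = 4.59375.

4.59375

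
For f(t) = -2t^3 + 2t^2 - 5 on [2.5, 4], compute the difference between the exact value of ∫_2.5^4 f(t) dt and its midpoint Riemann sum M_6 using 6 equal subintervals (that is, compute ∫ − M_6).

-0.13671875

Exact integral: ∫_2.5^4 f(t) dt = -83.71875.
M_6 = -83.58203125.
Error = -83.71875 − (-83.58203125) = -0.13671875.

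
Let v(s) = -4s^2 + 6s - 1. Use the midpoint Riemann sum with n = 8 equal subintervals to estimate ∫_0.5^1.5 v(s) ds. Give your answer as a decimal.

Δs = (1.5 − 0.5)/8 = 0.125.
Midpoints: 0.5625, 0.6875, 0.8125, 0.9375, 1.0625, 1.1875, 1.3125, 1.4375.
v(0.5625) = 1.109375, v(0.6875) = 1.234375, v(0.8125) = 1.234375, v(0.9375) = 1.109375, v(1.0625) = 0.859375, v(1.1875) = 0.484375, v(1.3125) = -0.015625, v(1.4375) = -0.640625.
Sum = Δs · [v(0.5625) + v(0.6875) + v(0.8125) + ...].
Sum = 0.671875.

0.671875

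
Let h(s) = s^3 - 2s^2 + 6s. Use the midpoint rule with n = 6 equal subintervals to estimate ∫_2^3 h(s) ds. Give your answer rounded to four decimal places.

18.5706

Δs = (3 − 2)/6 = 1/6.
Midpoints: 25/12, 2.25, 29/12, 31/12, 2.75, 35/12.
h(25/12) = 22225/1728, h(2.25) = 14.765625, h(29/12) = 29261/1728, h(31/12) = 33511/1728, h(2.75) = 22.171875, h(35/12) = 43715/1728.
Sum = Δs · [h(25/12) + h(2.25) + h(29/12) + ...].
Sum ≈ 18.5706.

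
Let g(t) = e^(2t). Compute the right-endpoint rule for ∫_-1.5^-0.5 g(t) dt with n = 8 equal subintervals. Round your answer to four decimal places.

0.1798

Δt = (-0.5 − (-1.5))/8 = 0.125.
Right endpoints: -1.375, -1.25, -1.125, -1, -0.875, -0.75, -0.625, -0.5.
g(-1.375) ≈ 0.0639, g(-1.25) ≈ 0.0821, g(-1.125) ≈ 0.1054, g(-1) ≈ 0.1353, g(-0.875) ≈ 0.1738, g(-0.75) ≈ 0.2231, g(-0.625) ≈ 0.2865, g(-0.5) ≈ 0.3679.
Sum = Δt · [g(-1.375) + g(-1.25) + g(-1.125) + ...].
Sum ≈ 0.1798.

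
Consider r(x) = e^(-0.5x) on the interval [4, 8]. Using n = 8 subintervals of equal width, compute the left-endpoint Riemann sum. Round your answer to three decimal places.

0.265

Δx = (8 − 4)/8 = 0.5.
Left endpoints: 4, 4.5, 5, 5.5, 6, 6.5, 7, 7.5.
r(4) ≈ 0.135, r(4.5) ≈ 0.105, r(5) ≈ 0.082, r(5.5) ≈ 0.064, r(6) ≈ 0.050, r(6.5) ≈ 0.039, r(7) ≈ 0.030, r(7.5) ≈ 0.024.
Sum = Δx · [r(4) + r(4.5) + r(5) + ...].
Sum ≈ 0.265.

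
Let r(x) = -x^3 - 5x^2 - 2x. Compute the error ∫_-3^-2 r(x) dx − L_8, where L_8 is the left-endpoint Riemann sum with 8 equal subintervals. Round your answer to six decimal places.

Exact integral: ∫_-3^-2 r(x) dx ≈ -10.41666667.
L_8 = -10.66015625.
Error ≈ -10.41666667 − (-10.66015625) ≈ 0.243490.

0.243490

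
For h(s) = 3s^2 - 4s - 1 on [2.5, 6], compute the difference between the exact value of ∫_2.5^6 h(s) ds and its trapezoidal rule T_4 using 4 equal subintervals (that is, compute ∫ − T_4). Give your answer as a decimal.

-1.33984375

Exact integral: ∫_2.5^6 h(s) ds = 137.375.
T_4 = 138.71484375.
Error = 137.375 − 138.71484375 = -1.33984375.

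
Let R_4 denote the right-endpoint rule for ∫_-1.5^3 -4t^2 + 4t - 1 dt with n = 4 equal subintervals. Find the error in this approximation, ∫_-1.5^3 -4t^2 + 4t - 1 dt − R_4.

8.859375

Exact integral: ∫_-1.5^3 f(t) dt = -31.5.
R_4 = -40.359375.
Error = -31.5 − (-40.359375) = 8.859375.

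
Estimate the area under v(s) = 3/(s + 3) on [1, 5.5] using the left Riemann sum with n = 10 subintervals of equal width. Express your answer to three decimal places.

2.353

Δs = (5.5 − 1)/10 = 0.45.
Left endpoints: 1, 1.45, 1.9, 2.35, 2.8, 3.25, 3.7, 4.15, 4.6, 5.05.
v(1) = 0.75, v(1.45) = 60/89, v(1.9) = 30/49, v(2.35) = 60/107, v(2.8) = 15/29, v(3.25) = 0.48, v(3.7) = 30/67, v(4.15) = 60/143, v(4.6) = 15/38, v(5.05) = 60/161.
Sum = Δs · [v(1) + v(1.45) + v(1.9) + ...].
Sum ≈ 2.353.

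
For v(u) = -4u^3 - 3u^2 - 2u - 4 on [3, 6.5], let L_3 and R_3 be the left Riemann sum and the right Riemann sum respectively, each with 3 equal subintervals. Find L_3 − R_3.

L_3 ≈ -1406.513889.
R_3 ≈ -2686.638889.
L_3 − R_3 = 1280.125.

1280.125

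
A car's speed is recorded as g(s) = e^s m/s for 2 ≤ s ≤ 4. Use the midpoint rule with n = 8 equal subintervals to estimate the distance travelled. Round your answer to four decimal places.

47.0864

Δs = (4 − 2)/8 = 0.25.
Midpoints: 2.125, 2.375, 2.625, 2.875, 3.125, 3.375, 3.625, 3.875.
g(2.125) ≈ 8.3729, g(2.375) ≈ 10.7510, g(2.625) ≈ 13.8046, g(2.875) ≈ 17.7254, g(3.125) ≈ 22.7599, g(3.375) ≈ 29.2243, g(3.625) ≈ 37.5247, g(3.875) ≈ 48.1827.
Sum = Δs · [g(2.125) + g(2.375) + g(2.625) + ...].
Sum ≈ 47.0864.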